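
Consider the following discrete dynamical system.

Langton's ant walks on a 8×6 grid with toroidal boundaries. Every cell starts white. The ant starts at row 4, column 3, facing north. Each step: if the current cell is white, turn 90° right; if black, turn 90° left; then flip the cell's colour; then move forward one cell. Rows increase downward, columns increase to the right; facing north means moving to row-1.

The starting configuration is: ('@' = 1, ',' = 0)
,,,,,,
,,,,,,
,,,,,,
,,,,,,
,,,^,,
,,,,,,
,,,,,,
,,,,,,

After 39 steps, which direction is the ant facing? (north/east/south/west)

k=0  ,,,,,,
,,,,,,
,,,,,,
,,,,,,
,,,^,,
,,,,,,
,,,,,,
,,,,,,
k=1  ,,,,,,
,,,,,,
,,,,,,
,,,,,,
,,,@>,
,,,,,,
,,,,,,
,,,,,,
k=2  ,,,,,,
,,,,,,
,,,,,,
,,,,,,
,,,@@,
,,,,v,
,,,,,,
,,,,,,
k=3  ,,,,,,
,,,,,,
,,,,,,
,,,,,,
,,,@@,
,,,<@,
,,,,,,
,,,,,,
k=4  ,,,,,,
,,,,,,
,,,,,,
,,,,,,
,,,^@,
,,,@@,
,,,,,,
,,,,,,
k=5  ,,,,,,
,,,,,,
,,,,,,
,,,,,,
,,<,@,
,,,@@,
,,,,,,
,,,,,,
k=6  ,,,,,,
,,,,,,
,,,,,,
,,^,,,
,,@,@,
,,,@@,
,,,,,,
,,,,,,
k=7  ,,,,,,
,,,,,,
,,,,,,
,,@>,,
,,@,@,
,,,@@,
,,,,,,
,,,,,,
k=8  ,,,,,,
,,,,,,
,,,,,,
,,@@,,
,,@v@,
,,,@@,
,,,,,,
,,,,,,
k=9  ,,,,,,
,,,,,,
,,,,,,
,,@@,,
,,<@@,
,,,@@,
,,,,,,
,,,,,,
k=10  ,,,,,,
,,,,,,
,,,,,,
,,@@,,
,,,@@,
,,v@@,
,,,,,,
,,,,,,
k=11  ,,,,,,
,,,,,,
,,,,,,
,,@@,,
,,,@@,
,<@@@,
,,,,,,
,,,,,,
k=12  ,,,,,,
,,,,,,
,,,,,,
,,@@,,
,^,@@,
,@@@@,
,,,,,,
,,,,,,
k=13  ,,,,,,
,,,,,,
,,,,,,
,,@@,,
,@>@@,
,@@@@,
,,,,,,
,,,,,,
k=14  ,,,,,,
,,,,,,
,,,,,,
,,@@,,
,@@@@,
,@v@@,
,,,,,,
,,,,,,
k=15  ,,,,,,
,,,,,,
,,,,,,
,,@@,,
,@@@@,
,@,>@,
,,,,,,
,,,,,,
k=16  ,,,,,,
,,,,,,
,,,,,,
,,@@,,
,@@^@,
,@,,@,
,,,,,,
,,,,,,
k=17  ,,,,,,
,,,,,,
,,,,,,
,,@@,,
,@<,@,
,@,,@,
,,,,,,
,,,,,,
k=18  ,,,,,,
,,,,,,
,,,,,,
,,@@,,
,@,,@,
,@v,@,
,,,,,,
,,,,,,
k=19  ,,,,,,
,,,,,,
,,,,,,
,,@@,,
,@,,@,
,<@,@,
,,,,,,
,,,,,,
k=20  ,,,,,,
,,,,,,
,,,,,,
,,@@,,
,@,,@,
,,@,@,
,v,,,,
,,,,,,
k=21  ,,,,,,
,,,,,,
,,,,,,
,,@@,,
,@,,@,
,,@,@,
<@,,,,
,,,,,,
k=22  ,,,,,,
,,,,,,
,,,,,,
,,@@,,
,@,,@,
^,@,@,
@@,,,,
,,,,,,
k=23  ,,,,,,
,,,,,,
,,,,,,
,,@@,,
,@,,@,
@>@,@,
@@,,,,
,,,,,,
k=24  ,,,,,,
,,,,,,
,,,,,,
,,@@,,
,@,,@,
@@@,@,
@v,,,,
,,,,,,
k=25  ,,,,,,
,,,,,,
,,,,,,
,,@@,,
,@,,@,
@@@,@,
@,>,,,
,,,,,,
k=26  ,,,,,,
,,,,,,
,,,,,,
,,@@,,
,@,,@,
@@@,@,
@,@,,,
,,v,,,
k=27  ,,,,,,
,,,,,,
,,,,,,
,,@@,,
,@,,@,
@@@,@,
@,@,,,
,<@,,,
k=28  ,,,,,,
,,,,,,
,,,,,,
,,@@,,
,@,,@,
@@@,@,
@^@,,,
,@@,,,
k=29  ,,,,,,
,,,,,,
,,,,,,
,,@@,,
,@,,@,
@@@,@,
@@>,,,
,@@,,,
k=30  ,,,,,,
,,,,,,
,,,,,,
,,@@,,
,@,,@,
@@^,@,
@@,,,,
,@@,,,
k=31  ,,,,,,
,,,,,,
,,,,,,
,,@@,,
,@,,@,
@<,,@,
@@,,,,
,@@,,,
k=32  ,,,,,,
,,,,,,
,,,,,,
,,@@,,
,@,,@,
@,,,@,
@v,,,,
,@@,,,
k=33  ,,,,,,
,,,,,,
,,,,,,
,,@@,,
,@,,@,
@,,,@,
@,>,,,
,@@,,,
k=34  ,,,,,,
,,,,,,
,,,,,,
,,@@,,
,@,,@,
@,,,@,
@,@,,,
,@v,,,
k=35  ,,,,,,
,,,,,,
,,,,,,
,,@@,,
,@,,@,
@,,,@,
@,@,,,
,@,>,,
k=36  ,,,v,,
,,,,,,
,,,,,,
,,@@,,
,@,,@,
@,,,@,
@,@,,,
,@,@,,
k=37  ,,<@,,
,,,,,,
,,,,,,
,,@@,,
,@,,@,
@,,,@,
@,@,,,
,@,@,,
k=38  ,,@@,,
,,,,,,
,,,,,,
,,@@,,
,@,,@,
@,,,@,
@,@,,,
,@^@,,
k=39  ,,@@,,
,,,,,,
,,,,,,
,,@@,,
,@,,@,
@,,,@,
@,@,,,
,@@>,,

east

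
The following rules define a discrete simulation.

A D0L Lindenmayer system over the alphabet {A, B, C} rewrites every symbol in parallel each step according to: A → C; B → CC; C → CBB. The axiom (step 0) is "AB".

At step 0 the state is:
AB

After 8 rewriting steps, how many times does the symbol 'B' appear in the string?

[0] AB
[1] CCC
[2] CBBCBBCBB
[3] CBBCCCCCBBCCCCCBBCCCC
[4] CBBCCCCCBBCBBCBBCBBCBBCCCCCBBCBBCBBCBBCBBCCCCCBBCBBCBBCBB
[5] CBBCCCCCBBCBBCBBCBBCBBCCCCCBBCCCCCBBCCCCCBBCCCCCBBCCCCCBBC…CCCCCBBCCCCCBBCCCCCBBCBBCBBCBBCBBCCCCCBBCCCCCBBCCCCCBBCCCC  (len 141)
[6] CBBCCCCCBBCBBCBBCBBCBBCCCCCBBCCCCCBBCCCCCBBCCCCCBBCCCCCBBC…BCBBCCCCCBBCBBCBBCBBCBBCCCCCBBCBBCBBCBBCBBCCCCCBBCBBCBBCBB  (len 369)
[7] CBBCCCCCBBCBBCBBCBBCBBCCCCCBBCCCCCBBCCCCCBBCCCCCBBCCCCCBBC…CCCCCBBCCCCCBBCCCCCBBCBBCBBCBBCBBCCCCCBBCCCCCBBCCCCCBBCCCC  (len 933)
[8] CBBCCCCCBBCBBCBBCBBCBBCCCCCBBCCCCCBBCCCCCBBCCCCCBBCCCCCBBC…BCBBCCCCCBBCBBCBBCBBCBBCCCCCBBCBBCBBCBBCBBCCCCCBBCBBCBBCBB  (len 2409)

1086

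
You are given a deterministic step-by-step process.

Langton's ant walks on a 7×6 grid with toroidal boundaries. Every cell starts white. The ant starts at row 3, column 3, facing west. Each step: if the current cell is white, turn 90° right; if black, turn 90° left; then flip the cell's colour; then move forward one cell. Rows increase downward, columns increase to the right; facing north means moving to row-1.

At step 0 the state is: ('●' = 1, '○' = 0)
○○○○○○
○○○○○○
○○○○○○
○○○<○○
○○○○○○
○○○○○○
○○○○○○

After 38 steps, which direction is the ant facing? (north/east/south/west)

step 0: ○○○○○○
○○○○○○
○○○○○○
○○○<○○
○○○○○○
○○○○○○
○○○○○○
step 1: ○○○○○○
○○○○○○
○○○^○○
○○○●○○
○○○○○○
○○○○○○
○○○○○○
step 2: ○○○○○○
○○○○○○
○○○●>○
○○○●○○
○○○○○○
○○○○○○
○○○○○○
step 3: ○○○○○○
○○○○○○
○○○●●○
○○○●v○
○○○○○○
○○○○○○
○○○○○○
step 4: ○○○○○○
○○○○○○
○○○●●○
○○○<●○
○○○○○○
○○○○○○
○○○○○○
step 5: ○○○○○○
○○○○○○
○○○●●○
○○○○●○
○○○v○○
○○○○○○
○○○○○○
step 6: ○○○○○○
○○○○○○
○○○●●○
○○○○●○
○○<●○○
○○○○○○
○○○○○○
step 7: ○○○○○○
○○○○○○
○○○●●○
○○^○●○
○○●●○○
○○○○○○
○○○○○○
step 8: ○○○○○○
○○○○○○
○○○●●○
○○●>●○
○○●●○○
○○○○○○
○○○○○○
step 9: ○○○○○○
○○○○○○
○○○●●○
○○●●●○
○○●v○○
○○○○○○
○○○○○○
step 10: ○○○○○○
○○○○○○
○○○●●○
○○●●●○
○○●○>○
○○○○○○
○○○○○○
step 11: ○○○○○○
○○○○○○
○○○●●○
○○●●●○
○○●○●○
○○○○v○
○○○○○○
step 12: ○○○○○○
○○○○○○
○○○●●○
○○●●●○
○○●○●○
○○○<●○
○○○○○○
step 13: ○○○○○○
○○○○○○
○○○●●○
○○●●●○
○○●^●○
○○○●●○
○○○○○○
step 14: ○○○○○○
○○○○○○
○○○●●○
○○●●●○
○○●●>○
○○○●●○
○○○○○○
step 15: ○○○○○○
○○○○○○
○○○●●○
○○●●^○
○○●●○○
○○○●●○
○○○○○○
step 16: ○○○○○○
○○○○○○
○○○●●○
○○●<○○
○○●●○○
○○○●●○
○○○○○○
step 17: ○○○○○○
○○○○○○
○○○●●○
○○●○○○
○○●v○○
○○○●●○
○○○○○○
step 18: ○○○○○○
○○○○○○
○○○●●○
○○●○○○
○○●○>○
○○○●●○
○○○○○○
step 19: ○○○○○○
○○○○○○
○○○●●○
○○●○○○
○○●○●○
○○○●v○
○○○○○○
step 20: ○○○○○○
○○○○○○
○○○●●○
○○●○○○
○○●○●○
○○○●○>
○○○○○○
step 21: ○○○○○○
○○○○○○
○○○●●○
○○●○○○
○○●○●○
○○○●○●
○○○○○v
step 22: ○○○○○○
○○○○○○
○○○●●○
○○●○○○
○○●○●○
○○○●○●
○○○○<●
step 23: ○○○○○○
○○○○○○
○○○●●○
○○●○○○
○○●○●○
○○○●^●
○○○○●●
step 24: ○○○○○○
○○○○○○
○○○●●○
○○●○○○
○○●○●○
○○○●●>
○○○○●●
step 25: ○○○○○○
○○○○○○
○○○●●○
○○●○○○
○○●○●^
○○○●●○
○○○○●●
step 26: ○○○○○○
○○○○○○
○○○●●○
○○●○○○
>○●○●●
○○○●●○
○○○○●●
step 27: ○○○○○○
○○○○○○
○○○●●○
○○●○○○
●○●○●●
v○○●●○
○○○○●●
step 28: ○○○○○○
○○○○○○
○○○●●○
○○●○○○
●○●○●●
●○○●●<
○○○○●●
step 29: ○○○○○○
○○○○○○
○○○●●○
○○●○○○
●○●○●^
●○○●●●
○○○○●●
step 30: ○○○○○○
○○○○○○
○○○●●○
○○●○○○
●○●○<○
●○○●●●
○○○○●●
step 31: ○○○○○○
○○○○○○
○○○●●○
○○●○○○
●○●○○○
●○○●v●
○○○○●●
step 32: ○○○○○○
○○○○○○
○○○●●○
○○●○○○
●○●○○○
●○○●○>
○○○○●●
step 33: ○○○○○○
○○○○○○
○○○●●○
○○●○○○
●○●○○^
●○○●○○
○○○○●●
step 34: ○○○○○○
○○○○○○
○○○●●○
○○●○○○
>○●○○●
●○○●○○
○○○○●●
step 35: ○○○○○○
○○○○○○
○○○●●○
^○●○○○
○○●○○●
●○○●○○
○○○○●●
step 36: ○○○○○○
○○○○○○
○○○●●○
●>●○○○
○○●○○●
●○○●○○
○○○○●●
step 37: ○○○○○○
○○○○○○
○○○●●○
●●●○○○
○v●○○●
●○○●○○
○○○○●●
step 38: ○○○○○○
○○○○○○
○○○●●○
●●●○○○
<●●○○●
●○○●○○
○○○○●●

west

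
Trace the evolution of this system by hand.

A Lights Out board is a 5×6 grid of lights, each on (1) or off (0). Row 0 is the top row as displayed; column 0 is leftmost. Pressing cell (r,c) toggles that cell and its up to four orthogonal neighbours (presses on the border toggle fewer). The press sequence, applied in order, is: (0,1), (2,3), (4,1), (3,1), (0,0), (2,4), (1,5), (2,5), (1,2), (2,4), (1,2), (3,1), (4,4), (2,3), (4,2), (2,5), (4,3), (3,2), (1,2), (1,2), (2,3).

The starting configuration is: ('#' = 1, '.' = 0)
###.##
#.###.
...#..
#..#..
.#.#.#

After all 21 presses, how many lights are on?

12

t=0: ###.##
#.###.
...#..
#..#..
.#.#.#
t=1: ....##
#####.
...#..
#..#..
.#.#.#
t=2: ....##
###.#.
..#.#.
#.....
.#.#.#
t=3: ....##
###.#.
..#.#.
##....
#.##.#
t=4: ....##
###.#.
.##.#.
..#...
####.#
t=5: ##..##
.##.#.
.##.#.
..#...
####.#
t=6: ##..##
.##...
.###.#
..#.#.
####.#
t=7: ##..#.
.##.##
.###..
..#.#.
####.#
t=8: ##..#.
.##.#.
.#####
..#.##
####.#
t=9: ###.#.
...##.
.#.###
..#.##
####.#
t=10: ###.#.
...#..
.#....
..#..#
####.#
t=11: ##..#.
.##...
.##...
..#..#
####.#
t=12: ##..#.
.##...
..#...
##...#
#.##.#
t=13: ##..#.
.##...
..#...
##..##
#.#.#.
t=14: ##..#.
.###..
...##.
##.###
#.#.#.
t=15: ##..#.
.###..
...##.
######
##.##.
t=16: ##..#.
.###.#
...#.#
#####.
##.##.
t=17: ##..#.
.###.#
...#.#
###.#.
###...
t=18: ##..#.
.###.#
..##.#
#..##.
##....
t=19: ###.#.
.....#
...#.#
#..##.
##....
t=20: ##..#.
.###.#
..##.#
#..##.
##....
t=21: ##..#.
.##..#
....##
#...#.
##....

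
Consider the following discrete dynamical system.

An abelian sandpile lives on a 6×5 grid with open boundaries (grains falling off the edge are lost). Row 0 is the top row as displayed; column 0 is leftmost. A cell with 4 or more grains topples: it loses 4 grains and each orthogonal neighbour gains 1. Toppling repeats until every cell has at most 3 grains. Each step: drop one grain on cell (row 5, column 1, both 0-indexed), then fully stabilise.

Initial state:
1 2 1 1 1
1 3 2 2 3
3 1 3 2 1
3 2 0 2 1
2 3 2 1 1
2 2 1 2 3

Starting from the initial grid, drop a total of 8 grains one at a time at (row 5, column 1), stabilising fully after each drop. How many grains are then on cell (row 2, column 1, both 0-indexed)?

3

t=0: 1 2 1 1 1
1 3 2 2 3
3 1 3 2 1
3 2 0 2 1
2 3 2 1 1
2 2 1 2 3
t=1: 1 2 1 1 1
1 3 2 2 3
3 1 3 2 1
3 2 0 2 1
2 3 2 1 1
2 3 1 2 3
t=2: 1 2 1 1 1
1 3 2 2 3
3 1 3 2 1
3 3 0 2 1
3 0 3 1 1
3 1 2 2 3
t=3: 1 2 1 1 1
1 3 2 2 3
3 1 3 2 1
3 3 0 2 1
3 0 3 1 1
3 2 2 2 3
t=4: 1 2 1 1 1
1 3 2 2 3
3 1 3 2 1
3 3 0 2 1
3 0 3 1 1
3 3 2 2 3
t=5: 1 2 1 1 1
2 3 2 2 3
0 3 3 2 1
2 0 1 2 1
1 3 3 1 1
1 1 3 2 3
t=6: 1 2 1 1 1
2 3 2 2 3
0 3 3 2 1
2 0 1 2 1
1 3 3 1 1
1 2 3 2 3
t=7: 1 2 1 1 1
2 3 2 2 3
0 3 3 2 1
2 0 1 2 1
1 3 3 1 1
1 3 3 2 3
t=8: 1 2 1 1 1
2 3 2 2 3
0 3 3 2 1
2 1 2 2 1
2 1 1 2 1
2 2 1 3 3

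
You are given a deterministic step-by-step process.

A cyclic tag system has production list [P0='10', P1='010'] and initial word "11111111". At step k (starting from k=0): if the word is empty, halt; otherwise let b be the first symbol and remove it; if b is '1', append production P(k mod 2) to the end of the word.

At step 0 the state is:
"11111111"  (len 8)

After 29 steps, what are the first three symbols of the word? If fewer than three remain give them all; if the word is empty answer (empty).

001

0) "11111111"  (len 8)
1) "111111110"  (len 9)
2) "11111110010"  (len 11)
3) "111111001010"  (len 12)
4) "11111001010010"  (len 14)
5) "111100101001010"  (len 15)
6) "11100101001010010"  (len 17)
7) "110010100101001010"  (len 18)
8) "10010100101001010010"  (len 20)
9) "001010010100101001010"  (len 21)
10) "01010010100101001010"  (len 20)
11) "1010010100101001010"  (len 19)
12) "010010100101001010010"  (len 21)
13) "10010100101001010010"  (len 20)
14) "0010100101001010010010"  (len 22)
15) "010100101001010010010"  (len 21)
16) "10100101001010010010"  (len 20)
17) "010010100101001001010"  (len 21)
18) "10010100101001001010"  (len 20)
19) "001010010100100101010"  (len 21)
20) "01010010100100101010"  (len 20)
21) "1010010100100101010"  (len 19)
22) "010010100100101010010"  (len 21)
23) "10010100100101010010"  (len 20)
24) "0010100100101010010010"  (len 22)
25) "010100100101010010010"  (len 21)
26) "10100100101010010010"  (len 20)
27) "010010010101001001010"  (len 21)
28) "10010010101001001010"  (len 20)
29) "001001010100100101010"  (len 21)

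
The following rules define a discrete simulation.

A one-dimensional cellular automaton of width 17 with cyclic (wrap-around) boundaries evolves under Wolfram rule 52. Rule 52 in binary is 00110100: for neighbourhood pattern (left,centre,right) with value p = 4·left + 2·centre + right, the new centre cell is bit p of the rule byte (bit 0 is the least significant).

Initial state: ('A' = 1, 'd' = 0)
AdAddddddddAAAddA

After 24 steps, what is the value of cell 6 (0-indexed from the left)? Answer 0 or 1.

[0] AdAddddddddAAAddA
[1] dAAAddddddddddAdd
[2] ddddAdddddddddAAd
[3] ddddAAddddddddddA
[4] AdddddAdddddddddA
[5] dAddddAAddddddddd
[6] dAAdddddAdddddddd
[7] dddAddddAAddddddd
[8] dddAAdddddAdddddd
[9] dddddAddddAAddddd
[10] dddddAAdddddAdddd
[11] dddddddAddddAAddd
[12] dddddddAAdddddAdd
[13] dddddddddAddddAAd
[14] dddddddddAAdddddA
[15] AddddddddddAddddA
[16] dAdddddddddAAdddd
[17] dAAddddddddddAddd
[18] dddAdddddddddAAdd
[19] dddAAddddddddddAd
[20] dddddAdddddddddAA
[21] AddddAAdddddddddd
[22] AAdddddAddddddddd
[23] ddAddddAAdddddddd
[24] ddAAdddddAddddddd

0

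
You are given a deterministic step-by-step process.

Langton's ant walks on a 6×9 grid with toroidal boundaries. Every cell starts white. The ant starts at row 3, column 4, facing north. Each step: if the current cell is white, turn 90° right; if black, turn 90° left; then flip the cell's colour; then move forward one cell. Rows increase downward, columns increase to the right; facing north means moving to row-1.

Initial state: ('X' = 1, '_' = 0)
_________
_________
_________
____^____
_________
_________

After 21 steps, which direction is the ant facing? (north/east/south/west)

west

step 0: _________
_________
_________
____^____
_________
_________
step 1: _________
_________
_________
____X>___
_________
_________
step 2: _________
_________
_________
____XX___
_____v___
_________
step 3: _________
_________
_________
____XX___
____<X___
_________
step 4: _________
_________
_________
____^X___
____XX___
_________
step 5: _________
_________
_________
___<_X___
____XX___
_________
step 6: _________
_________
___^_____
___X_X___
____XX___
_________
step 7: _________
_________
___X>____
___X_X___
____XX___
_________
step 8: _________
_________
___XX____
___XvX___
____XX___
_________
step 9: _________
_________
___XX____
___<XX___
____XX___
_________
step 10: _________
_________
___XX____
____XX___
___vXX___
_________
step 11: _________
_________
___XX____
____XX___
__<XXX___
_________
step 12: _________
_________
___XX____
__^_XX___
__XXXX___
_________
step 13: _________
_________
___XX____
__X>XX___
__XXXX___
_________
step 14: _________
_________
___XX____
__XXXX___
__XvXX___
_________
step 15: _________
_________
___XX____
__XXXX___
__X_>X___
_________
step 16: _________
_________
___XX____
__XX^X___
__X__X___
_________
step 17: _________
_________
___XX____
__X<_X___
__X__X___
_________
step 18: _________
_________
___XX____
__X__X___
__Xv_X___
_________
step 19: _________
_________
___XX____
__X__X___
__<X_X___
_________
step 20: _________
_________
___XX____
__X__X___
___X_X___
__v______
step 21: _________
_________
___XX____
__X__X___
___X_X___
_<X______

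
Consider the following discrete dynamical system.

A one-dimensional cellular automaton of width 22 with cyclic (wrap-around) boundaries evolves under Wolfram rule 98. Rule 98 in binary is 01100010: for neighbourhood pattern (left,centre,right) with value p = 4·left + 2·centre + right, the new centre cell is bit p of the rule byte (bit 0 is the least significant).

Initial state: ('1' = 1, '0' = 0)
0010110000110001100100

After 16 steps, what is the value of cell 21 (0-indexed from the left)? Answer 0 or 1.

1

t=0: 0010110000110001100100
t=1: 0101010001010010101000
t=2: 1010100010100101010000
t=3: 0101000101001010100001
t=4: 1010001010010101000010
t=5: 0100010100101010000101
t=6: 1000101001010100001010
t=7: 0001010010101000010101
t=8: 0010100101010000101010
t=9: 0101001010100001010100
t=10: 1010010101000010101000
t=11: 0100101010000101010001
t=12: 1001010100001010100010
t=13: 0010101000010101000101
t=14: 0101010000101010001010
t=15: 1010100001010100010100
t=16: 0101000010101000101001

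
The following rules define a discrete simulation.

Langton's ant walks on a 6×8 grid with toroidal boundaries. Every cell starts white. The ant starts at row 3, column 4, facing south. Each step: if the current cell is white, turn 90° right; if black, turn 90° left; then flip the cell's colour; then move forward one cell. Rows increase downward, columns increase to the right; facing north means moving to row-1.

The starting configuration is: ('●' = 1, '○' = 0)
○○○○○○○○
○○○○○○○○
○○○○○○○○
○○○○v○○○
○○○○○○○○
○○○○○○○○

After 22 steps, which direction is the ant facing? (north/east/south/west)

t=0: ○○○○○○○○
○○○○○○○○
○○○○○○○○
○○○○v○○○
○○○○○○○○
○○○○○○○○
t=1: ○○○○○○○○
○○○○○○○○
○○○○○○○○
○○○<●○○○
○○○○○○○○
○○○○○○○○
t=2: ○○○○○○○○
○○○○○○○○
○○○^○○○○
○○○●●○○○
○○○○○○○○
○○○○○○○○
t=3: ○○○○○○○○
○○○○○○○○
○○○●>○○○
○○○●●○○○
○○○○○○○○
○○○○○○○○
t=4: ○○○○○○○○
○○○○○○○○
○○○●●○○○
○○○●v○○○
○○○○○○○○
○○○○○○○○
t=5: ○○○○○○○○
○○○○○○○○
○○○●●○○○
○○○●○>○○
○○○○○○○○
○○○○○○○○
t=6: ○○○○○○○○
○○○○○○○○
○○○●●○○○
○○○●○●○○
○○○○○v○○
○○○○○○○○
t=7: ○○○○○○○○
○○○○○○○○
○○○●●○○○
○○○●○●○○
○○○○<●○○
○○○○○○○○
t=8: ○○○○○○○○
○○○○○○○○
○○○●●○○○
○○○●^●○○
○○○○●●○○
○○○○○○○○
t=9: ○○○○○○○○
○○○○○○○○
○○○●●○○○
○○○●●>○○
○○○○●●○○
○○○○○○○○
t=10: ○○○○○○○○
○○○○○○○○
○○○●●^○○
○○○●●○○○
○○○○●●○○
○○○○○○○○
t=11: ○○○○○○○○
○○○○○○○○
○○○●●●>○
○○○●●○○○
○○○○●●○○
○○○○○○○○
t=12: ○○○○○○○○
○○○○○○○○
○○○●●●●○
○○○●●○v○
○○○○●●○○
○○○○○○○○
t=13: ○○○○○○○○
○○○○○○○○
○○○●●●●○
○○○●●<●○
○○○○●●○○
○○○○○○○○
t=14: ○○○○○○○○
○○○○○○○○
○○○●●^●○
○○○●●●●○
○○○○●●○○
○○○○○○○○
t=15: ○○○○○○○○
○○○○○○○○
○○○●<○●○
○○○●●●●○
○○○○●●○○
○○○○○○○○
t=16: ○○○○○○○○
○○○○○○○○
○○○●○○●○
○○○●v●●○
○○○○●●○○
○○○○○○○○
t=17: ○○○○○○○○
○○○○○○○○
○○○●○○●○
○○○●○>●○
○○○○●●○○
○○○○○○○○
t=18: ○○○○○○○○
○○○○○○○○
○○○●○^●○
○○○●○○●○
○○○○●●○○
○○○○○○○○
t=19: ○○○○○○○○
○○○○○○○○
○○○●○●>○
○○○●○○●○
○○○○●●○○
○○○○○○○○
t=20: ○○○○○○○○
○○○○○○^○
○○○●○●○○
○○○●○○●○
○○○○●●○○
○○○○○○○○
t=21: ○○○○○○○○
○○○○○○●>
○○○●○●○○
○○○●○○●○
○○○○●●○○
○○○○○○○○
t=22: ○○○○○○○○
○○○○○○●●
○○○●○●○v
○○○●○○●○
○○○○●●○○
○○○○○○○○

south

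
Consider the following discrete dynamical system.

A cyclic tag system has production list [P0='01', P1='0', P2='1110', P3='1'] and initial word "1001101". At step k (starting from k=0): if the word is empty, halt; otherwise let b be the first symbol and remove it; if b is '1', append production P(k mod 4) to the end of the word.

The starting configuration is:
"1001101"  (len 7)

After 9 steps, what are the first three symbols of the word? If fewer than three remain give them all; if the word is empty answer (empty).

101

gen 0: "1001101"  (len 7)
gen 1: "00110101"  (len 8)
gen 2: "0110101"  (len 7)
gen 3: "110101"  (len 6)
gen 4: "101011"  (len 6)
gen 5: "0101101"  (len 7)
gen 6: "101101"  (len 6)
gen 7: "011011110"  (len 9)
gen 8: "11011110"  (len 8)
gen 9: "101111001"  (len 9)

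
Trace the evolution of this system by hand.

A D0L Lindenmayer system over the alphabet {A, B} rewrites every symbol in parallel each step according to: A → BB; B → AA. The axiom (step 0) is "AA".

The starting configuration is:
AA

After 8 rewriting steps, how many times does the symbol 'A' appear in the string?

k=0  AA
k=1  BBBB
k=2  AAAAAAAA
k=3  BBBBBBBBBBBBBBBB
k=4  AAAAAAAAAAAAAAAAAAAAAAAAAAAAAAAA
k=5  BBBBBBBBBBBBBBBBBBBBBBBBBBBBBBBBBBBBBBBBBBBBBBBBBBBBBBBBBBBBBBBB
k=6  AAAAAAAAAAAAAAAAAAAAAAAAAAAAAAAAAAAAAAAAAAAAAAAAAAAAAAAAAA…AAAAAAAAAAAAAAAAAAAAAAAAAAAAAAAAAAAAAAAAAAAAAAAAAAAAAAAAAA  (len 128)
k=7  BBBBBBBBBBBBBBBBBBBBBBBBBBBBBBBBBBBBBBBBBBBBBBBBBBBBBBBBBB…BBBBBBBBBBBBBBBBBBBBBBBBBBBBBBBBBBBBBBBBBBBBBBBBBBBBBBBBBB  (len 256)
k=8  AAAAAAAAAAAAAAAAAAAAAAAAAAAAAAAAAAAAAAAAAAAAAAAAAAAAAAAAAA…AAAAAAAAAAAAAAAAAAAAAAAAAAAAAAAAAAAAAAAAAAAAAAAAAAAAAAAAAA  (len 512)

512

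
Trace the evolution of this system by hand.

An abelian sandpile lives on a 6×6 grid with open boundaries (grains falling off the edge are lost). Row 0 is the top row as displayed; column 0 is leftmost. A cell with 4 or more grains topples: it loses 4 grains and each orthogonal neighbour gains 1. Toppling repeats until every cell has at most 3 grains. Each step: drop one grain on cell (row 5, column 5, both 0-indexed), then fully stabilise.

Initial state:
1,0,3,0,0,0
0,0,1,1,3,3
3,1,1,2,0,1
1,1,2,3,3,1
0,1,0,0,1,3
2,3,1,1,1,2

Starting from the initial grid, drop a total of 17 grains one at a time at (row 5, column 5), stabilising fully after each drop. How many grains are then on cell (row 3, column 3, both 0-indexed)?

0

gen 0: 1,0,3,0,0,0
0,0,1,1,3,3
3,1,1,2,0,1
1,1,2,3,3,1
0,1,0,0,1,3
2,3,1,1,1,2
gen 1: 1,0,3,0,0,0
0,0,1,1,3,3
3,1,1,2,0,1
1,1,2,3,3,1
0,1,0,0,1,3
2,3,1,1,1,3
gen 2: 1,0,3,0,0,0
0,0,1,1,3,3
3,1,1,2,0,1
1,1,2,3,3,2
0,1,0,0,2,0
2,3,1,1,2,1
gen 3: 1,0,3,0,0,0
0,0,1,1,3,3
3,1,1,2,0,1
1,1,2,3,3,2
0,1,0,0,2,0
2,3,1,1,2,2
gen 4: 1,0,3,0,0,0
0,0,1,1,3,3
3,1,1,2,0,1
1,1,2,3,3,2
0,1,0,0,2,0
2,3,1,1,2,3
gen 5: 1,0,3,0,0,0
0,0,1,1,3,3
3,1,1,2,0,1
1,1,2,3,3,2
0,1,0,0,2,1
2,3,1,1,3,0
gen 6: 1,0,3,0,0,0
0,0,1,1,3,3
3,1,1,2,0,1
1,1,2,3,3,2
0,1,0,0,2,1
2,3,1,1,3,1
gen 7: 1,0,3,0,0,0
0,0,1,1,3,3
3,1,1,2,0,1
1,1,2,3,3,2
0,1,0,0,2,1
2,3,1,1,3,2
gen 8: 1,0,3,0,0,0
0,0,1,1,3,3
3,1,1,2,0,1
1,1,2,3,3,2
0,1,0,0,2,1
2,3,1,1,3,3
gen 9: 1,0,3,0,0,0
0,0,1,1,3,3
3,1,1,2,0,1
1,1,2,3,3,2
0,1,0,0,3,2
2,3,1,2,0,1
gen 10: 1,0,3,0,0,0
0,0,1,1,3,3
3,1,1,2,0,1
1,1,2,3,3,2
0,1,0,0,3,2
2,3,1,2,0,2
gen 11: 1,0,3,0,0,0
0,0,1,1,3,3
3,1,1,2,0,1
1,1,2,3,3,2
0,1,0,0,3,2
2,3,1,2,0,3
gen 12: 1,0,3,0,0,0
0,0,1,1,3,3
3,1,1,2,0,1
1,1,2,3,3,2
0,1,0,0,3,3
2,3,1,2,1,0
gen 13: 1,0,3,0,0,0
0,0,1,1,3,3
3,1,1,2,0,1
1,1,2,3,3,2
0,1,0,0,3,3
2,3,1,2,1,1
gen 14: 1,0,3,0,0,0
0,0,1,1,3,3
3,1,1,2,0,1
1,1,2,3,3,2
0,1,0,0,3,3
2,3,1,2,1,2
gen 15: 1,0,3,0,0,0
0,0,1,1,3,3
3,1,1,2,0,1
1,1,2,3,3,2
0,1,0,0,3,3
2,3,1,2,1,3
gen 16: 1,0,3,0,0,0
0,0,1,1,3,3
3,1,1,3,1,2
1,1,3,0,2,0
0,1,0,2,1,2
2,3,1,2,3,1
gen 17: 1,0,3,0,0,0
0,0,1,1,3,3
3,1,1,3,1,2
1,1,3,0,2,0
0,1,0,2,1,2
2,3,1,2,3,2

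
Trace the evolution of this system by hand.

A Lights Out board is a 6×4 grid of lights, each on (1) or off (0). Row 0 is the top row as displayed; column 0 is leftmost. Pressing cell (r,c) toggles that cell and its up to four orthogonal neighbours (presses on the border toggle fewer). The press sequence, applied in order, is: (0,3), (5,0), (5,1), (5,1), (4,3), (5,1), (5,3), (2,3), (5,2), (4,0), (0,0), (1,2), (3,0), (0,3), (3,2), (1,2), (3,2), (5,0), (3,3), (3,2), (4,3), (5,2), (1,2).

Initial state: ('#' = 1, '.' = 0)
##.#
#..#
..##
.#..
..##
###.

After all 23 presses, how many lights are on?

13

k=0  ##.#
#..#
..##
.#..
..##
###.
k=1  ###.
#...
..##
.#..
..##
###.
k=2  ###.
#...
..##
.#..
#.##
..#.
k=3  ###.
#...
..##
.#..
####
##..
k=4  ###.
#...
..##
.#..
#.##
..#.
k=5  ###.
#...
..##
.#.#
#...
..##
k=6  ###.
#...
..##
.#.#
##..
##.#
k=7  ###.
#...
..##
.#.#
##.#
###.
k=8  ###.
#..#
....
.#..
##.#
###.
k=9  ###.
#..#
....
.#..
####
#..#
k=10  ###.
#..#
....
##..
..##
...#
k=11  ..#.
...#
....
##..
..##
...#
k=12  ....
.##.
..#.
##..
..##
...#
k=13  ....
.##.
#.#.
....
#.##
...#
k=14  ..##
.###
#.#.
....
#.##
...#
k=15  ..##
.###
#...
.###
#..#
...#
k=16  ...#
....
#.#.
.###
#..#
...#
k=17  ...#
....
#...
....
#.##
...#
k=18  ...#
....
#...
....
..##
##.#
k=19  ...#
....
#..#
..##
..#.
##.#
k=20  ...#
....
#.##
.#..
....
##.#
k=21  ...#
....
#.##
.#.#
..##
##..
k=22  ...#
....
#.##
.#.#
...#
#.##
k=23  ..##
.###
#..#
.#.#
...#
#.##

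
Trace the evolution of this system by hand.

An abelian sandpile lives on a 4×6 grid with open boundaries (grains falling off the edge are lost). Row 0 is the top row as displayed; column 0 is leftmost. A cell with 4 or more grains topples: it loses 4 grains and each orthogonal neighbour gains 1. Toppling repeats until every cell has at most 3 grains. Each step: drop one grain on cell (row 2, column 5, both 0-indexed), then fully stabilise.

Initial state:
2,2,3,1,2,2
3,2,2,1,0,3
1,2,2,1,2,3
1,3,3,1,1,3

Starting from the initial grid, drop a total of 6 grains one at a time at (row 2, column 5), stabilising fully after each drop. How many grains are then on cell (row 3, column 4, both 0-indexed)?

3

t=0: 2,2,3,1,2,2
3,2,2,1,0,3
1,2,2,1,2,3
1,3,3,1,1,3
t=1: 2,2,3,1,2,3
3,2,2,1,1,0
1,2,2,1,3,2
1,3,3,1,2,0
t=2: 2,2,3,1,2,3
3,2,2,1,1,0
1,2,2,1,3,3
1,3,3,1,2,0
t=3: 2,2,3,1,2,3
3,2,2,1,2,1
1,2,2,2,0,1
1,3,3,1,3,1
t=4: 2,2,3,1,2,3
3,2,2,1,2,1
1,2,2,2,0,2
1,3,3,1,3,1
t=5: 2,2,3,1,2,3
3,2,2,1,2,1
1,2,2,2,0,3
1,3,3,1,3,1
t=6: 2,2,3,1,2,3
3,2,2,1,2,2
1,2,2,2,1,0
1,3,3,1,3,2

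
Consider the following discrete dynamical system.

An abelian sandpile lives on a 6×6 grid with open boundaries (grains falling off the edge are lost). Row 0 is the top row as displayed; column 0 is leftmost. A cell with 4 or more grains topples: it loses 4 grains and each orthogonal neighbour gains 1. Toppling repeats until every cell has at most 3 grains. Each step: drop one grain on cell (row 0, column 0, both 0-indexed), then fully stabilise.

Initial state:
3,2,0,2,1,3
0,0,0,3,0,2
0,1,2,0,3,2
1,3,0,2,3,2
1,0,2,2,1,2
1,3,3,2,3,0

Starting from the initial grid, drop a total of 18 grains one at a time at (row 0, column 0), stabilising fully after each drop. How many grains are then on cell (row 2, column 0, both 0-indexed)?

step 0: 3,2,0,2,1,3
0,0,0,3,0,2
0,1,2,0,3,2
1,3,0,2,3,2
1,0,2,2,1,2
1,3,3,2,3,0
step 1: 0,3,0,2,1,3
1,0,0,3,0,2
0,1,2,0,3,2
1,3,0,2,3,2
1,0,2,2,1,2
1,3,3,2,3,0
step 2: 1,3,0,2,1,3
1,0,0,3,0,2
0,1,2,0,3,2
1,3,0,2,3,2
1,0,2,2,1,2
1,3,3,2,3,0
step 3: 2,3,0,2,1,3
1,0,0,3,0,2
0,1,2,0,3,2
1,3,0,2,3,2
1,0,2,2,1,2
1,3,3,2,3,0
step 4: 3,3,0,2,1,3
1,0,0,3,0,2
0,1,2,0,3,2
1,3,0,2,3,2
1,0,2,2,1,2
1,3,3,2,3,0
step 5: 1,0,1,2,1,3
2,1,0,3,0,2
0,1,2,0,3,2
1,3,0,2,3,2
1,0,2,2,1,2
1,3,3,2,3,0
step 6: 2,0,1,2,1,3
2,1,0,3,0,2
0,1,2,0,3,2
1,3,0,2,3,2
1,0,2,2,1,2
1,3,3,2,3,0
step 7: 3,0,1,2,1,3
2,1,0,3,0,2
0,1,2,0,3,2
1,3,0,2,3,2
1,0,2,2,1,2
1,3,3,2,3,0
step 8: 0,1,1,2,1,3
3,1,0,3,0,2
0,1,2,0,3,2
1,3,0,2,3,2
1,0,2,2,1,2
1,3,3,2,3,0
step 9: 1,1,1,2,1,3
3,1,0,3,0,2
0,1,2,0,3,2
1,3,0,2,3,2
1,0,2,2,1,2
1,3,3,2,3,0
step 10: 2,1,1,2,1,3
3,1,0,3,0,2
0,1,2,0,3,2
1,3,0,2,3,2
1,0,2,2,1,2
1,3,3,2,3,0
step 11: 3,1,1,2,1,3
3,1,0,3,0,2
0,1,2,0,3,2
1,3,0,2,3,2
1,0,2,2,1,2
1,3,3,2,3,0
step 12: 1,2,1,2,1,3
0,2,0,3,0,2
1,1,2,0,3,2
1,3,0,2,3,2
1,0,2,2,1,2
1,3,3,2,3,0
step 13: 2,2,1,2,1,3
0,2,0,3,0,2
1,1,2,0,3,2
1,3,0,2,3,2
1,0,2,2,1,2
1,3,3,2,3,0
step 14: 3,2,1,2,1,3
0,2,0,3,0,2
1,1,2,0,3,2
1,3,0,2,3,2
1,0,2,2,1,2
1,3,3,2,3,0
step 15: 0,3,1,2,1,3
1,2,0,3,0,2
1,1,2,0,3,2
1,3,0,2,3,2
1,0,2,2,1,2
1,3,3,2,3,0
step 16: 1,3,1,2,1,3
1,2,0,3,0,2
1,1,2,0,3,2
1,3,0,2,3,2
1,0,2,2,1,2
1,3,3,2,3,0
step 17: 2,3,1,2,1,3
1,2,0,3,0,2
1,1,2,0,3,2
1,3,0,2,3,2
1,0,2,2,1,2
1,3,3,2,3,0
step 18: 3,3,1,2,1,3
1,2,0,3,0,2
1,1,2,0,3,2
1,3,0,2,3,2
1,0,2,2,1,2
1,3,3,2,3,0

1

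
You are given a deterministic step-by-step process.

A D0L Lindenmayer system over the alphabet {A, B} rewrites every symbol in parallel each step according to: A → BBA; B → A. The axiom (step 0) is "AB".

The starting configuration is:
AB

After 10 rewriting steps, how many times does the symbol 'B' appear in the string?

1024

0) AB
1) BBAA
2) AABBABBA
3) BBABBAAABBAAABBA
4) AABBAAABBABBABBAAABBABBABBAAABBA
5) BBABBAAABBABBABBAAABBAAABBAAABBABBABBAAABBAAABBAAABBABBABBAAABBA
6) AABBAAABBABBABBAAABBAAABBAAABBABBABBAAABBABBABBAAABBABBABB…ABBABBABBAAABBABBABBAAABBABBABBAAABBAAABBAAABBABBABBAAABBA  (len 128)
7) BBABBAAABBABBABBAAABBAAABBAAABBABBABBAAABBABBABBAAABBABBAB…ABBABBABBAAABBABBABBAAABBABBABBAAABBAAABBAAABBABBABBAAABBA  (len 256)
8) AABBAAABBABBABBAAABBAAABBAAABBABBABBAAABBABBABBAAABBABBABB…ABBABBABBAAABBABBABBAAABBABBABBAAABBAAABBAAABBABBABBAAABBA  (len 512)
9) BBABBAAABBABBABBAAABBAAABBAAABBABBABBAAABBABBABBAAABBABBAB…ABBABBABBAAABBABBABBAAABBABBABBAAABBAAABBAAABBABBABBAAABBA  (len 1024)
10) AABBAAABBABBABBAAABBAAABBAAABBABBABBAAABBABBABBAAABBABBABB…ABBABBABBAAABBABBABBAAABBABBABBAAABBAAABBAAABBABBABBAAABBA  (len 2048)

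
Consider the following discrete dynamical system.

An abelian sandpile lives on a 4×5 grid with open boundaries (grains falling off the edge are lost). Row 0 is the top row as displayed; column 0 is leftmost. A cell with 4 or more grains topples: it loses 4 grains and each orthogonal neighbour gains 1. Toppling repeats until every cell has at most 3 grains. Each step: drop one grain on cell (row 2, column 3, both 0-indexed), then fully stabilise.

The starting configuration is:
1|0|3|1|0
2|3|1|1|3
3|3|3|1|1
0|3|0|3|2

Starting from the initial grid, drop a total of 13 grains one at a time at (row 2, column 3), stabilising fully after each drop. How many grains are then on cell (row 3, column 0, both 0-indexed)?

gen 0: 1|0|3|1|0
2|3|1|1|3
3|3|3|1|1
0|3|0|3|2
gen 1: 1|0|3|1|0
2|3|1|1|3
3|3|3|2|1
0|3|0|3|2
gen 2: 1|0|3|1|0
2|3|1|1|3
3|3|3|3|1
0|3|0|3|2
gen 3: 2|1|3|1|0
0|1|3|2|3
1|3|1|2|2
2|0|3|0|3
gen 4: 2|1|3|1|0
0|1|3|2|3
1|3|1|3|2
2|0|3|0|3
gen 5: 2|1|3|1|0
0|1|3|3|3
1|3|2|0|3
2|0|3|1|3
gen 6: 2|1|3|1|0
0|1|3|3|3
1|3|2|1|3
2|0|3|1|3
gen 7: 2|1|3|1|0
0|1|3|3|3
1|3|2|2|3
2|0|3|1|3
gen 8: 2|1|3|1|0
0|1|3|3|3
1|3|2|3|3
2|0|3|1|3
gen 9: 2|2|0|3|1
0|3|2|3|1
2|0|3|0|3
2|2|1|1|1
gen 10: 2|2|0|3|1
0|3|2|3|1
2|0|3|1|3
2|2|1|1|1
gen 11: 2|2|0|3|1
0|3|2|3|1
2|0|3|2|3
2|2|1|1|1
gen 12: 2|2|0|3|1
0|3|2|3|1
2|0|3|3|3
2|2|1|1|1
gen 13: 2|3|2|0|2
1|0|1|2|3
2|2|1|3|0
2|2|2|2|2

2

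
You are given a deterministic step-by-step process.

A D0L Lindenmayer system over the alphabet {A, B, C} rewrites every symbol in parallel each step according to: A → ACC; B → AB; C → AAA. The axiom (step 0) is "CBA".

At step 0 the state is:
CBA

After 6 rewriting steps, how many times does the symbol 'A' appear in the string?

gen 0: CBA
gen 1: AAAABACC
gen 2: ACCACCACCACCABACCAAAAAA
gen 3: ACCAAAAAAACCAAAAAAACCAAAAAAACCAAAAAAACCABACCAAAAAAACCACCACCACCACCACC
gen 4: ACCAAAAAAACCACCACCACCACCACCACCAAAAAAACCACCACCACCACCACCACCA…CACCACCAAAAAAACCAAAAAAACCAAAAAAACCAAAAAAACCAAAAAAACCAAAAAA  (len 203)
gen 5: ACCAAAAAAACCACCACCACCACCACCACCAAAAAAACCAAAAAAACCAAAAAAACCA…CACCACCAAAAAAACCACCACCACCACCACCACCAAAAAAACCACCACCACCACCACC  (len 608)
gen 6: ACCAAAAAAACCACCACCACCACCACCACCAAAAAAACCAAAAAAACCAAAAAAACCA…CACCACCAAAAAAACCAAAAAAACCAAAAAAACCAAAAAAACCAAAAAAACCAAAAAA  (len 1823)

1072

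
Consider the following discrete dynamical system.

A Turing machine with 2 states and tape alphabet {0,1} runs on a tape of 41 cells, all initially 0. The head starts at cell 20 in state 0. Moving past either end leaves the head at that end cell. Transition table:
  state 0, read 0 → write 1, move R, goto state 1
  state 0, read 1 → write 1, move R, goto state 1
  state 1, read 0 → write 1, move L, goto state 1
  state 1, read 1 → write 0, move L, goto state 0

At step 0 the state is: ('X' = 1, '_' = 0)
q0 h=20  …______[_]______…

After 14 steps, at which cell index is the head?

[0] q0 h=20  …______[_]______…
[1] q1 h=21  …_____X[_]______…
[2] q1 h=20  …______[X]X_____…
[3] q0 h=19  …______[_]_X____…
[4] q1 h=20  …_____X[_]X_____…
[5] q1 h=19  …______[X]XX____…
[6] q0 h=18  …______[_]_XX___…
[7] q1 h=19  …_____X[_]XX____…
[8] q1 h=18  …______[X]XXX___…
[9] q0 h=17  …______[_]_XXX__…
[10] q1 h=18  …_____X[_]XXX___…
[11] q1 h=17  …______[X]XXXX__…
[12] q0 h=16  …______[_]_XXXX_…
[13] q1 h=17  …_____X[_]XXXX__…
[14] q1 h=16  …______[X]XXXXX_…

16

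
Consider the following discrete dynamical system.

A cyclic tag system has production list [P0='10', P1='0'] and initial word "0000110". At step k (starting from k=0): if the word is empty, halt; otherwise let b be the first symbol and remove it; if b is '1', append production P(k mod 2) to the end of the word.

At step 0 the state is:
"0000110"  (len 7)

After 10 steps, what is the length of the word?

t=0: "0000110"  (len 7)
t=1: "000110"  (len 6)
t=2: "00110"  (len 5)
t=3: "0110"  (len 4)
t=4: "110"  (len 3)
t=5: "1010"  (len 4)
t=6: "0100"  (len 4)
t=7: "100"  (len 3)
t=8: "000"  (len 3)
t=9: "00"  (len 2)
t=10: "0"  (len 1)

1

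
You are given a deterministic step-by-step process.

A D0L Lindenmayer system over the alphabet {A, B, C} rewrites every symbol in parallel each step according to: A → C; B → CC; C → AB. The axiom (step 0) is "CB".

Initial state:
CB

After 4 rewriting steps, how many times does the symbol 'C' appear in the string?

step 0: CB
step 1: ABCC
step 2: CCCABAB
step 3: ABABABCCCCCC
step 4: CCCCCCCCCABABABABABAB

9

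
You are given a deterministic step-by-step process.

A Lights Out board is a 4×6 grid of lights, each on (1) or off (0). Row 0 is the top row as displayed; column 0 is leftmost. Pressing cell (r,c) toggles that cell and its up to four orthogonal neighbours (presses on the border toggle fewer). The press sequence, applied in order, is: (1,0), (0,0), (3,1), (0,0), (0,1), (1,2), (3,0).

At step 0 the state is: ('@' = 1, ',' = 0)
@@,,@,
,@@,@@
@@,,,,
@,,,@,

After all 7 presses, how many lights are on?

step 0: @@,,@,
,@@,@@
@@,,,,
@,,,@,
step 1: ,@,,@,
@,@,@@
,@,,,,
@,,,@,
step 2: @,,,@,
,,@,@@
,@,,,,
@,,,@,
step 3: @,,,@,
,,@,@@
,,,,,,
,@@,@,
step 4: ,@,,@,
@,@,@@
,,,,,,
,@@,@,
step 5: @,@,@,
@@@,@@
,,,,,,
,@@,@,
step 6: @,,,@,
@,,@@@
,,@,,,
,@@,@,
step 7: @,,,@,
@,,@@@
@,@,,,
@,@,@,

11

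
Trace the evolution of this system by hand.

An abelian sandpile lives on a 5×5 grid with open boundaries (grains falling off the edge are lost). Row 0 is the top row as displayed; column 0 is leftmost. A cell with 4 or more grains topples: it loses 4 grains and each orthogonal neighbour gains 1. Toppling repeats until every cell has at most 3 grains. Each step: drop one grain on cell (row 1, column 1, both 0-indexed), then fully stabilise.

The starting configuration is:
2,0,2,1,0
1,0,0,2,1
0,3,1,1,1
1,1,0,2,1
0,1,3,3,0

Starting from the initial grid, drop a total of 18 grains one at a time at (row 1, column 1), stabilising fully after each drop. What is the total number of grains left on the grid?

gen 0: 2,0,2,1,0
1,0,0,2,1
0,3,1,1,1
1,1,0,2,1
0,1,3,3,0
gen 1: 2,0,2,1,0
1,1,0,2,1
0,3,1,1,1
1,1,0,2,1
0,1,3,3,0
gen 2: 2,0,2,1,0
1,2,0,2,1
0,3,1,1,1
1,1,0,2,1
0,1,3,3,0
gen 3: 2,0,2,1,0
1,3,0,2,1
0,3,1,1,1
1,1,0,2,1
0,1,3,3,0
gen 4: 2,1,2,1,0
2,1,1,2,1
1,0,2,1,1
1,2,0,2,1
0,1,3,3,0
gen 5: 2,1,2,1,0
2,2,1,2,1
1,0,2,1,1
1,2,0,2,1
0,1,3,3,0
gen 6: 2,1,2,1,0
2,3,1,2,1
1,0,2,1,1
1,2,0,2,1
0,1,3,3,0
gen 7: 2,2,2,1,0
3,0,2,2,1
1,1,2,1,1
1,2,0,2,1
0,1,3,3,0
gen 8: 2,2,2,1,0
3,1,2,2,1
1,1,2,1,1
1,2,0,2,1
0,1,3,3,0
gen 9: 2,2,2,1,0
3,2,2,2,1
1,1,2,1,1
1,2,0,2,1
0,1,3,3,0
gen 10: 2,2,2,1,0
3,3,2,2,1
1,1,2,1,1
1,2,0,2,1
0,1,3,3,0
gen 11: 3,3,2,1,0
0,1,3,2,1
2,2,2,1,1
1,2,0,2,1
0,1,3,3,0
gen 12: 3,3,2,1,0
0,2,3,2,1
2,2,2,1,1
1,2,0,2,1
0,1,3,3,0
gen 13: 3,3,2,1,0
0,3,3,2,1
2,2,2,1,1
1,2,0,2,1
0,1,3,3,0
gen 14: 0,2,0,2,0
2,2,1,3,1
2,3,3,1,1
1,2,0,2,1
0,1,3,3,0
gen 15: 0,2,0,2,0
2,3,1,3,1
2,3,3,1,1
1,2,0,2,1
0,1,3,3,0
gen 16: 0,3,0,2,0
3,1,3,3,1
3,1,0,2,1
1,3,1,2,1
0,1,3,3,0
gen 17: 0,3,0,2,0
3,2,3,3,1
3,1,0,2,1
1,3,1,2,1
0,1,3,3,0
gen 18: 0,3,0,2,0
3,3,3,3,1
3,1,0,2,1
1,3,1,2,1
0,1,3,3,0

40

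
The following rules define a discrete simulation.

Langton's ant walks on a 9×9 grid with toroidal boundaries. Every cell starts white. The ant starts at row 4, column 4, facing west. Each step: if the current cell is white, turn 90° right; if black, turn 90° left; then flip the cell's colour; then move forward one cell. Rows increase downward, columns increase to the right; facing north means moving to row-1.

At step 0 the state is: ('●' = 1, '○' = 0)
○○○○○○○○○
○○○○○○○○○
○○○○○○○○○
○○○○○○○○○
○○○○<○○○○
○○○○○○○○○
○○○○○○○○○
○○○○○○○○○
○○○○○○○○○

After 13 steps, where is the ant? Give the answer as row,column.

5,4

step 0: ○○○○○○○○○
○○○○○○○○○
○○○○○○○○○
○○○○○○○○○
○○○○<○○○○
○○○○○○○○○
○○○○○○○○○
○○○○○○○○○
○○○○○○○○○
step 1: ○○○○○○○○○
○○○○○○○○○
○○○○○○○○○
○○○○^○○○○
○○○○●○○○○
○○○○○○○○○
○○○○○○○○○
○○○○○○○○○
○○○○○○○○○
step 2: ○○○○○○○○○
○○○○○○○○○
○○○○○○○○○
○○○○●>○○○
○○○○●○○○○
○○○○○○○○○
○○○○○○○○○
○○○○○○○○○
○○○○○○○○○
step 3: ○○○○○○○○○
○○○○○○○○○
○○○○○○○○○
○○○○●●○○○
○○○○●v○○○
○○○○○○○○○
○○○○○○○○○
○○○○○○○○○
○○○○○○○○○
step 4: ○○○○○○○○○
○○○○○○○○○
○○○○○○○○○
○○○○●●○○○
○○○○<●○○○
○○○○○○○○○
○○○○○○○○○
○○○○○○○○○
○○○○○○○○○
step 5: ○○○○○○○○○
○○○○○○○○○
○○○○○○○○○
○○○○●●○○○
○○○○○●○○○
○○○○v○○○○
○○○○○○○○○
○○○○○○○○○
○○○○○○○○○
step 6: ○○○○○○○○○
○○○○○○○○○
○○○○○○○○○
○○○○●●○○○
○○○○○●○○○
○○○<●○○○○
○○○○○○○○○
○○○○○○○○○
○○○○○○○○○
step 7: ○○○○○○○○○
○○○○○○○○○
○○○○○○○○○
○○○○●●○○○
○○○^○●○○○
○○○●●○○○○
○○○○○○○○○
○○○○○○○○○
○○○○○○○○○
step 8: ○○○○○○○○○
○○○○○○○○○
○○○○○○○○○
○○○○●●○○○
○○○●>●○○○
○○○●●○○○○
○○○○○○○○○
○○○○○○○○○
○○○○○○○○○
step 9: ○○○○○○○○○
○○○○○○○○○
○○○○○○○○○
○○○○●●○○○
○○○●●●○○○
○○○●v○○○○
○○○○○○○○○
○○○○○○○○○
○○○○○○○○○
step 10: ○○○○○○○○○
○○○○○○○○○
○○○○○○○○○
○○○○●●○○○
○○○●●●○○○
○○○●○>○○○
○○○○○○○○○
○○○○○○○○○
○○○○○○○○○
step 11: ○○○○○○○○○
○○○○○○○○○
○○○○○○○○○
○○○○●●○○○
○○○●●●○○○
○○○●○●○○○
○○○○○v○○○
○○○○○○○○○
○○○○○○○○○
step 12: ○○○○○○○○○
○○○○○○○○○
○○○○○○○○○
○○○○●●○○○
○○○●●●○○○
○○○●○●○○○
○○○○<●○○○
○○○○○○○○○
○○○○○○○○○
step 13: ○○○○○○○○○
○○○○○○○○○
○○○○○○○○○
○○○○●●○○○
○○○●●●○○○
○○○●^●○○○
○○○○●●○○○
○○○○○○○○○
○○○○○○○○○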